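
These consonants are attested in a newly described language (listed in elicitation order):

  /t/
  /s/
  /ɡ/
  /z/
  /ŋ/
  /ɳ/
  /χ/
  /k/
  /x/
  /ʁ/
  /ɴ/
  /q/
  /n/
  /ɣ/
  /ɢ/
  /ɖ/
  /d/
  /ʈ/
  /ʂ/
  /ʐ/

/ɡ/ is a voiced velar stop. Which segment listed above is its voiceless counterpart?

The voiceless counterpart is a voiceless velar stop — in this inventory, /k/.

/k/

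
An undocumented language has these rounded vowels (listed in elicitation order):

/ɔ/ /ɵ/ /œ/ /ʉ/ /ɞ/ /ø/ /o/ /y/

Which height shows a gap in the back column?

high

Front: /y/ (high), /ø/ (high-mid), /œ/ (low-mid).
Central: /ʉ/ (high), /ɵ/ (high-mid), /ɞ/ (low-mid).
Back: /o/ (high-mid), /ɔ/ (low-mid).
Every height has a back member except high, where /u/ would be expected.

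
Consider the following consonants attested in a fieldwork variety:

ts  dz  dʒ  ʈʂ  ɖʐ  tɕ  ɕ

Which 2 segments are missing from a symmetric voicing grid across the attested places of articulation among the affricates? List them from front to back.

/tʃ/, /dʑ/

Voiceless: /ts/ (alveolar), /ʈʂ/ (retroflex), /tɕ/ (alveolo-palatal).
Voiced: /dz/ (alveolar), /dʒ/ (postalveolar), /ɖʐ/ (retroflex).
Gaps, from front to back: postalveolar lacks voiceless (/tʃ/); alveolo-palatal lacks voiced (/dʑ/).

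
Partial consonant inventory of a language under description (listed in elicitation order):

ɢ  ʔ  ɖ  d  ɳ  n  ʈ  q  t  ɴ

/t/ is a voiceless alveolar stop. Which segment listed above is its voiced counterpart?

/d/

The voiced counterpart is a voiced alveolar stop — in this inventory, /d/.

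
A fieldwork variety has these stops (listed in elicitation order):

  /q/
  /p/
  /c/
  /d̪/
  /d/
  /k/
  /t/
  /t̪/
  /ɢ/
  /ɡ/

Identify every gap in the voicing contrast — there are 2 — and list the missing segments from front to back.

/b/, /ɟ/

Voiceless: /p/ (bilabial), /t̪/ (dental), /t/ (alveolar), /c/ (palatal), /k/ (velar), /q/ (uvular).
Voiced: /d̪/ (dental), /d/ (alveolar), /ɡ/ (velar), /ɢ/ (uvular).
Gaps, from front to back: bilabial lacks voiced (/b/); palatal lacks voiced (/ɟ/).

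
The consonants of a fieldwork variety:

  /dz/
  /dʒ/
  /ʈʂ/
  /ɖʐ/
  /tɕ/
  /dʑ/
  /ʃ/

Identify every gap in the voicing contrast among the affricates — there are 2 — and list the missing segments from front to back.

/ts/, /tʃ/

alveolar: voiceless —, voiced /dz/.
postalveolar: voiceless —, voiced /dʒ/.
retroflex: voiceless /ʈʂ/, voiced /ɖʐ/.
alveolo-palatal: voiceless /tɕ/, voiced /dʑ/.
Gaps, from front to back: alveolar lacks voiceless (/ts/); postalveolar lacks voiceless (/tʃ/).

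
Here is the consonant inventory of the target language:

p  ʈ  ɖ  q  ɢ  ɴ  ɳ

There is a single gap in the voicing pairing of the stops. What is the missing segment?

/b/

Voiceless: /p/ (bilabial), /ʈ/ (retroflex), /q/ (uvular).
Voiced: /ɖ/ (retroflex), /ɢ/ (uvular).
The bilabial row has no voiced member, so the gap is the voiced bilabial stop /b/.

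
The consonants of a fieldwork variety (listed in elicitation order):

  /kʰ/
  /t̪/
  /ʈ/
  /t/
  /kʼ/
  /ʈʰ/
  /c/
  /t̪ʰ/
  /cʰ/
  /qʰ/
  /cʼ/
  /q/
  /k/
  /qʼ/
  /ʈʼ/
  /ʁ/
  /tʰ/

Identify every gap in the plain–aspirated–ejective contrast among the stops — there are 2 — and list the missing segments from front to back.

/t̪ʼ/, /tʼ/

Plain: /t̪/ (dental), /t/ (alveolar), /ʈ/ (retroflex), /c/ (palatal), /k/ (velar), /q/ (uvular).
Aspirated: /t̪ʰ/ (dental), /tʰ/ (alveolar), /ʈʰ/ (retroflex), /cʰ/ (palatal), /kʰ/ (velar), /qʰ/ (uvular).
Ejective: /ʈʼ/ (retroflex), /cʼ/ (palatal), /kʼ/ (velar), /qʼ/ (uvular).
Gaps, from front to back: dental lacks ejective (/t̪ʼ/); alveolar lacks ejective (/tʼ/).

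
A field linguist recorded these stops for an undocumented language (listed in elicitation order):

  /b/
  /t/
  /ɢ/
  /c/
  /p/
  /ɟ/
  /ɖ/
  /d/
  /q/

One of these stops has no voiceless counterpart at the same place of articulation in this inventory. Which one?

Bilabial: /p/ ~ /b/
Alveolar: /t/ ~ /d/
Palatal: /c/ ~ /ɟ/
Uvular: /q/ ~ /ɢ/
Retroflex: only /ɖ/ (voiced); no voiceless partner.
So /ɖ/ is the unpaired segment.

/ɖ/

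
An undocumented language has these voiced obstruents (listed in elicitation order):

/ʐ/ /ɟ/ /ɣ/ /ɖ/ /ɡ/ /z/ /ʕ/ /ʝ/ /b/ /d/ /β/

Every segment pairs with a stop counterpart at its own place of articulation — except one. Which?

Bilabial: /b/ ~ /β/
Alveolar: /d/ ~ /z/
Retroflex: /ɖ/ ~ /ʐ/
Palatal: /ɟ/ ~ /ʝ/
Velar: /ɡ/ ~ /ɣ/
Pharyngeal: only /ʕ/ (fricative); no stop partner.
So /ʕ/ is the unpaired segment.

/ʕ/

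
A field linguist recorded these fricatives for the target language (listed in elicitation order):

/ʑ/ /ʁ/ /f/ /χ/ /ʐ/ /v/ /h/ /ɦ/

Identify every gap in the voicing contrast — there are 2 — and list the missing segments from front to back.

place of articulation  voiceless  voiced  
labiodental       f         v       
retroflex         —         ʐ       
alveolo-palatal   —         ʑ       
uvular            χ         ʁ       
glottal           h         ɦ       
Gaps, from front to back: retroflex lacks voiceless (/ʂ/); alveolo-palatal lacks voiceless (/ɕ/).

/ʂ/, /ɕ/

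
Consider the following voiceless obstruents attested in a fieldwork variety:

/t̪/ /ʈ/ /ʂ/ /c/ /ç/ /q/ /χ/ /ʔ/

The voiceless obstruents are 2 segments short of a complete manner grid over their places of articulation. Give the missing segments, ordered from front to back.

Stop: /t̪/ (dental), /ʈ/ (retroflex), /c/ (palatal), /q/ (uvular), /ʔ/ (glottal).
Fricative: /ʂ/ (retroflex), /ç/ (palatal), /χ/ (uvular).
Gaps, from front to back: dental lacks fricative (/θ/); glottal lacks fricative (/h/).

/θ/, /h/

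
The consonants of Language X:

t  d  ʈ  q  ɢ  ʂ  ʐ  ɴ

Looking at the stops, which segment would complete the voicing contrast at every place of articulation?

alveolar: voiceless /t/, voiced /d/.
retroflex: voiceless /ʈ/, voiced —.
uvular: voiceless /q/, voiced /ɢ/.
The retroflex row has no voiced member, so the gap is the voiced retroflex stop /ɖ/.

/ɖ/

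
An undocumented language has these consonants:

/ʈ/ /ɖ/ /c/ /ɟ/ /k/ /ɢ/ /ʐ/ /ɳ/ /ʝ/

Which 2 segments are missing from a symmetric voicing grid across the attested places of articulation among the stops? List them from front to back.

/ɡ/, /q/

Voiceless: /ʈ/ (retroflex), /c/ (palatal), /k/ (velar).
Voiced: /ɖ/ (retroflex), /ɟ/ (palatal), /ɢ/ (uvular).
Gaps, from front to back: velar lacks voiced (/ɡ/); uvular lacks voiceless (/q/).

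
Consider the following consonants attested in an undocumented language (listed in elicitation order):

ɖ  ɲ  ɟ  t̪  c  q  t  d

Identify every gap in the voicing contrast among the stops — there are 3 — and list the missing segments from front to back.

/d̪/, /ʈ/, /ɢ/

place of articulation  voiceless  voiced  
dental            t̪        —       
alveolar          t         d       
retroflex         —         ɖ       
palatal           c         ɟ       
uvular            q         —       
Gaps, from front to back: dental lacks voiced (/d̪/); retroflex lacks voiceless (/ʈ/); uvular lacks voiced (/ɢ/).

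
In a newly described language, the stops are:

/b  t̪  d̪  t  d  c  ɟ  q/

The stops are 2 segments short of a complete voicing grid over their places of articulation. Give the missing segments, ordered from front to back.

/p/, /ɢ/

Voiceless: /t̪/ (dental), /t/ (alveolar), /c/ (palatal), /q/ (uvular).
Voiced: /b/ (bilabial), /d̪/ (dental), /d/ (alveolar), /ɟ/ (palatal).
Gaps, from front to back: bilabial lacks voiceless (/p/); uvular lacks voiced (/ɢ/).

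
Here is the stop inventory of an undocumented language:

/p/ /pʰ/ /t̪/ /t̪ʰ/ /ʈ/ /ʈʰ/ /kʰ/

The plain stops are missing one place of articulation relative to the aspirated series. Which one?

place of articulation  plain     aspirated
bilabial          p         pʰ      
dental            t̪        t̪ʰ     
retroflex         ʈ         ʈʰ      
velar             —         kʰ      
Every place of articulation has a plain member except velar, where /k/ would be expected.

velar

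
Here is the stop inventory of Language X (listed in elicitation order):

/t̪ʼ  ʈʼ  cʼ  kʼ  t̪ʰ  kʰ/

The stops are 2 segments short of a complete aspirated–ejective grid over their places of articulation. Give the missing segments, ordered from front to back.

/ʈʰ/, /cʰ/

Aspirated: /t̪ʰ/ (dental), /kʰ/ (velar).
Ejective: /t̪ʼ/ (dental), /ʈʼ/ (retroflex), /cʼ/ (palatal), /kʼ/ (velar).
Gaps, from front to back: retroflex lacks aspirated (/ʈʰ/); palatal lacks aspirated (/cʰ/).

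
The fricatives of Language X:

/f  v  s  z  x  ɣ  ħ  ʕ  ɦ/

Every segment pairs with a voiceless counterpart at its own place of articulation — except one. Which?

Labiodental: /f/ ~ /v/
Alveolar: /s/ ~ /z/
Velar: /x/ ~ /ɣ/
Pharyngeal: /ħ/ ~ /ʕ/
Glottal: only /ɦ/ (voiced); no voiceless partner.
So /ɦ/ is the unpaired segment.

/ɦ/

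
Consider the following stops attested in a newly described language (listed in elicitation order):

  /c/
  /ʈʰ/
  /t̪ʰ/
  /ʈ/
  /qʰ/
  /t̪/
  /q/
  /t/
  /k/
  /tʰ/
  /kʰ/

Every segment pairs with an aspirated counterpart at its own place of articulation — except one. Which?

/c/

Dental: /t̪/ ~ /t̪ʰ/
Alveolar: /t/ ~ /tʰ/
Retroflex: /ʈ/ ~ /ʈʰ/
Velar: /k/ ~ /kʰ/
Uvular: /q/ ~ /qʰ/
Palatal: only /c/ (plain); no aspirated partner.
So /c/ is the unpaired segment.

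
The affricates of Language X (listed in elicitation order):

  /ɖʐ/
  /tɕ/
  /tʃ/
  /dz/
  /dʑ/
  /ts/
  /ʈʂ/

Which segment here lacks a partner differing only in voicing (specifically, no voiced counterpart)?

Alveolar: /ts/ ~ /dz/
Retroflex: /ʈʂ/ ~ /ɖʐ/
Alveolo-palatal: /tɕ/ ~ /dʑ/
Postalveolar: only /tʃ/ (voiceless); no voiced partner.
So /tʃ/ is the unpaired segment.

/tʃ/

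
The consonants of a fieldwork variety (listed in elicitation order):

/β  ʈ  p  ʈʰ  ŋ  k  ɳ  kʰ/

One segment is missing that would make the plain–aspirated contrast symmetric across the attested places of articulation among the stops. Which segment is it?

/pʰ/

bilabial: plain /p/, aspirated —.
retroflex: plain /ʈ/, aspirated /ʈʰ/.
velar: plain /k/, aspirated /kʰ/.
The bilabial row has no aspirated member, so the gap is the aspirated bilabial stop /pʰ/.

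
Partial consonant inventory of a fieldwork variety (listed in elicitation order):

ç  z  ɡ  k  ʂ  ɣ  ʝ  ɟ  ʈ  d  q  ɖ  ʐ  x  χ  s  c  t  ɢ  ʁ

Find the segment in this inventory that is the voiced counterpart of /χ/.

/χ/ is a voiceless uvular fricative.
The voiced counterpart is a voiced uvular fricative — in this inventory, /ʁ/.

/ʁ/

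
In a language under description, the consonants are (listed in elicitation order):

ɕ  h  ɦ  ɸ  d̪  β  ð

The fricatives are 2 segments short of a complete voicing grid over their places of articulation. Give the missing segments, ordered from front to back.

/θ/, /ʑ/

place of articulation  voiceless  voiced  
bilabial          ɸ         β       
dental            —         ð       
alveolo-palatal   ɕ         —       
glottal           h         ɦ       
Gaps, from front to back: dental lacks voiceless (/θ/); alveolo-palatal lacks voiced (/ʑ/).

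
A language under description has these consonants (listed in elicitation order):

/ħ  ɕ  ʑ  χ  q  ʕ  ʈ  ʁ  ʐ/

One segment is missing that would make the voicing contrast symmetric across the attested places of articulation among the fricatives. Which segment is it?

/ʂ/

place of articulation  voiceless  voiced  
retroflex         —         ʐ       
alveolo-palatal   ɕ         ʑ       
uvular            χ         ʁ       
pharyngeal        ħ         ʕ       
The retroflex row has no voiceless member, so the gap is the voiceless retroflex fricative /ʂ/.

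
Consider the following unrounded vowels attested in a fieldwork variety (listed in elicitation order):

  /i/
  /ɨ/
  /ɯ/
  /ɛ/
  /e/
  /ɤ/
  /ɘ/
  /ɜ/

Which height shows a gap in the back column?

low-mid

height            front     central   back    
high              i         ɨ         ɯ       
high-mid          e         ɘ         ɤ       
low-mid           ɛ         ɜ         —       
Every height has a back member except low-mid, where /ʌ/ would be expected.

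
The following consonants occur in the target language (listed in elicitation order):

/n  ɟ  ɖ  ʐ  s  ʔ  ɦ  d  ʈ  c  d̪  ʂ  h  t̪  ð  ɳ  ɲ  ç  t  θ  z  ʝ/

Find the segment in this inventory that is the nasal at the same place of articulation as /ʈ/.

/ʈ/ is a voiceless retroflex stop.
The nasal at the same place is a retroflex nasal — in this inventory, /ɳ/.

/ɳ/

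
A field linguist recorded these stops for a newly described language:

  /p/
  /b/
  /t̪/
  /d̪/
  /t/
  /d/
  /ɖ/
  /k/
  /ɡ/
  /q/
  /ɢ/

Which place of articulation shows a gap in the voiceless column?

bilabial: voiceless /p/, voiced /b/.
dental: voiceless /t̪/, voiced /d̪/.
alveolar: voiceless /t/, voiced /d/.
retroflex: voiceless —, voiced /ɖ/.
velar: voiceless /k/, voiced /ɡ/.
uvular: voiceless /q/, voiced /ɢ/.
Every place of articulation has a voiceless member except retroflex, where /ʈ/ would be expected.

retroflex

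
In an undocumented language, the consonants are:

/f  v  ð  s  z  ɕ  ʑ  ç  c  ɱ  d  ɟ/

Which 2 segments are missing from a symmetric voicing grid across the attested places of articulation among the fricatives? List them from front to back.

/θ/, /ʝ/

labiodental: voiceless /f/, voiced /v/.
dental: voiceless —, voiced /ð/.
alveolar: voiceless /s/, voiced /z/.
alveolo-palatal: voiceless /ɕ/, voiced /ʑ/.
palatal: voiceless /ç/, voiced —.
Gaps, from front to back: dental lacks voiceless (/θ/); palatal lacks voiced (/ʝ/).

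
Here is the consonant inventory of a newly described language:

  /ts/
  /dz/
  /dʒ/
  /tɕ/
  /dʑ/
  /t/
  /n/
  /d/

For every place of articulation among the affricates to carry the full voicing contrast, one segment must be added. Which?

/tʃ/

alveolar: voiceless /ts/, voiced /dz/.
postalveolar: voiceless —, voiced /dʒ/.
alveolo-palatal: voiceless /tɕ/, voiced /dʑ/.
The postalveolar row has no voiceless member, so the gap is the voiceless postalveolar affricate /tʃ/.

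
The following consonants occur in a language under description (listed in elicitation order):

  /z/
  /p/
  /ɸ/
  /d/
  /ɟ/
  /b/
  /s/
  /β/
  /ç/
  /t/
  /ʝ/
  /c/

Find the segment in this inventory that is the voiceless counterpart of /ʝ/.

/ʝ/ is a voiced palatal fricative.
The voiceless counterpart is a voiceless palatal fricative — in this inventory, /ç/.

/ç/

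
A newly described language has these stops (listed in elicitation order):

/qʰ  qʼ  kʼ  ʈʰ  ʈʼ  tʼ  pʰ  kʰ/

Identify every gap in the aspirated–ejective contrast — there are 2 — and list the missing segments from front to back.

/pʼ/, /tʰ/

bilabial: aspirated /pʰ/, ejective —.
alveolar: aspirated —, ejective /tʼ/.
retroflex: aspirated /ʈʰ/, ejective /ʈʼ/.
velar: aspirated /kʰ/, ejective /kʼ/.
uvular: aspirated /qʰ/, ejective /qʼ/.
Gaps, from front to back: bilabial lacks ejective (/pʼ/); alveolar lacks aspirated (/tʰ/).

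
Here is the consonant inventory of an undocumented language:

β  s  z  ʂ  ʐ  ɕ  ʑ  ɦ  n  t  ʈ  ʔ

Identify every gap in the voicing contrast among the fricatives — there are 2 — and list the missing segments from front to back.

/ɸ/, /h/

bilabial: voiceless —, voiced /β/.
alveolar: voiceless /s/, voiced /z/.
retroflex: voiceless /ʂ/, voiced /ʐ/.
alveolo-palatal: voiceless /ɕ/, voiced /ʑ/.
glottal: voiceless —, voiced /ɦ/.
Gaps, from front to back: bilabial lacks voiceless (/ɸ/); glottal lacks voiceless (/h/).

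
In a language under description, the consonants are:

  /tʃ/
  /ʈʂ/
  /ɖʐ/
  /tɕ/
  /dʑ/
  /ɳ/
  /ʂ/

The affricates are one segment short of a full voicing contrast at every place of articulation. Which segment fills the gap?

postalveolar: voiceless /tʃ/, voiced —.
retroflex: voiceless /ʈʂ/, voiced /ɖʐ/.
alveolo-palatal: voiceless /tɕ/, voiced /dʑ/.
The postalveolar row has no voiced member, so the gap is the voiced postalveolar affricate /dʒ/.

/dʒ/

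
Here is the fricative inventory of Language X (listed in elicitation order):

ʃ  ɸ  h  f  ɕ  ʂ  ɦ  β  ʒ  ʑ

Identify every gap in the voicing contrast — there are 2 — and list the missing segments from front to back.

Voiceless: /ɸ/ (bilabial), /f/ (labiodental), /ʃ/ (postalveolar), /ʂ/ (retroflex), /ɕ/ (alveolo-palatal), /h/ (glottal).
Voiced: /β/ (bilabial), /ʒ/ (postalveolar), /ʑ/ (alveolo-palatal), /ɦ/ (glottal).
Gaps, from front to back: labiodental lacks voiced (/v/); retroflex lacks voiced (/ʐ/).

/v/, /ʐ/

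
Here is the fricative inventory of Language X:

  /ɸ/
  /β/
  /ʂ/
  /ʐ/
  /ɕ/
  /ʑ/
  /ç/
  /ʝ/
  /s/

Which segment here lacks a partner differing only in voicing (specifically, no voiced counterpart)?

Bilabial: /ɸ/ ~ /β/
Retroflex: /ʂ/ ~ /ʐ/
Alveolo-palatal: /ɕ/ ~ /ʑ/
Palatal: /ç/ ~ /ʝ/
Alveolar: only /s/ (voiceless); no voiced partner.
So /s/ is the unpaired segment.

/s/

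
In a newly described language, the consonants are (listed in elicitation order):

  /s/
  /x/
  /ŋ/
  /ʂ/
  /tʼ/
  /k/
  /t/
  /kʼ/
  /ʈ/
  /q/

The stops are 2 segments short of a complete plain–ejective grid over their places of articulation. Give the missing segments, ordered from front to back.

/ʈʼ/, /qʼ/

Plain: /t/ (alveolar), /ʈ/ (retroflex), /k/ (velar), /q/ (uvular).
Ejective: /tʼ/ (alveolar), /kʼ/ (velar).
Gaps, from front to back: retroflex lacks ejective (/ʈʼ/); uvular lacks ejective (/qʼ/).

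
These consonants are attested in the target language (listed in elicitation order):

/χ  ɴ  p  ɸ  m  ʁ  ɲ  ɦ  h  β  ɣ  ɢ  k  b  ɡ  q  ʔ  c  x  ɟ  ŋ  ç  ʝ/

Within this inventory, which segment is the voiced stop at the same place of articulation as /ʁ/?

/ʁ/ is a voiced uvular fricative.
The voiced stop at the same place is a voiced uvular stop — in this inventory, /ɢ/.

/ɢ/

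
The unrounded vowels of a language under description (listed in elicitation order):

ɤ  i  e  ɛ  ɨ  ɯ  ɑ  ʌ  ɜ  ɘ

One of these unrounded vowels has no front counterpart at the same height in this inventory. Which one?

High: /i/ ~ /ɨ/ ~ /ɯ/
High-mid: /e/ ~ /ɘ/ ~ /ɤ/
Low-mid: /ɛ/ ~ /ɜ/ ~ /ʌ/
Low: only /ɑ/ (back); no front partner.
So /ɑ/ is the unpaired segment.

/ɑ/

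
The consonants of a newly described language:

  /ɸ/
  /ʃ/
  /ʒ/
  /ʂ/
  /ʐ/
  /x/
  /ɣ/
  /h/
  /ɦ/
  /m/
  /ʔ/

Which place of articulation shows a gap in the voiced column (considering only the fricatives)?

bilabial

bilabial: voiceless /ɸ/, voiced —.
postalveolar: voiceless /ʃ/, voiced /ʒ/.
retroflex: voiceless /ʂ/, voiced /ʐ/.
velar: voiceless /x/, voiced /ɣ/.
glottal: voiceless /h/, voiced /ɦ/.
Every place of articulation has a voiced member except bilabial, where /β/ would be expected.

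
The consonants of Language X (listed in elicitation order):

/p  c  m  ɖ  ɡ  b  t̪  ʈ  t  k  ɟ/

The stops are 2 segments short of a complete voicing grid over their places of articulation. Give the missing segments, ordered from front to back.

/d̪/, /d/

place of articulation  voiceless  voiced  
bilabial          p         b       
dental            t̪        —       
alveolar          t         —       
retroflex         ʈ         ɖ       
palatal           c         ɟ       
velar             k         ɡ       
Gaps, from front to back: dental lacks voiced (/d̪/); alveolar lacks voiced (/d/).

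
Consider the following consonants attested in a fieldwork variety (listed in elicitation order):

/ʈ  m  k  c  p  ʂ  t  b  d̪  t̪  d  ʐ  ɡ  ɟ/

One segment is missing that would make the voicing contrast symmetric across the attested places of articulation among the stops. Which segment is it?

Voiceless: /p/ (bilabial), /t̪/ (dental), /t/ (alveolar), /ʈ/ (retroflex), /c/ (palatal), /k/ (velar).
Voiced: /b/ (bilabial), /d̪/ (dental), /d/ (alveolar), /ɟ/ (palatal), /ɡ/ (velar).
The retroflex row has no voiced member, so the gap is the voiced retroflex stop /ɖ/.

/ɖ/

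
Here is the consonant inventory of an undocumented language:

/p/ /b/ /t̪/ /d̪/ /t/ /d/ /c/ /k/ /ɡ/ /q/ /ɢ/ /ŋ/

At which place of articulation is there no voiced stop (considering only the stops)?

palatal

bilabial: voiceless /p/, voiced /b/.
dental: voiceless /t̪/, voiced /d̪/.
alveolar: voiceless /t/, voiced /d/.
palatal: voiceless /c/, voiced —.
velar: voiceless /k/, voiced /ɡ/.
uvular: voiceless /q/, voiced /ɢ/.
Every place of articulation has a voiced member except palatal, where /ɟ/ would be expected.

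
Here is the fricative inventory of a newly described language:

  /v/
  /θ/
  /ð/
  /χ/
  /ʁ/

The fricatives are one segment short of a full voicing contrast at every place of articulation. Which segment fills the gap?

labiodental: voiceless —, voiced /v/.
dental: voiceless /θ/, voiced /ð/.
uvular: voiceless /χ/, voiced /ʁ/.
The labiodental row has no voiceless member, so the gap is the voiceless labiodental fricative /f/.

/f/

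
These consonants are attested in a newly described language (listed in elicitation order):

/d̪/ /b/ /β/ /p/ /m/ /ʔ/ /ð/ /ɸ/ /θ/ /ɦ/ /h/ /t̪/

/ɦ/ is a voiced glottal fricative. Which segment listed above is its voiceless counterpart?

/h/

The voiceless counterpart is a voiceless glottal fricative — in this inventory, /h/.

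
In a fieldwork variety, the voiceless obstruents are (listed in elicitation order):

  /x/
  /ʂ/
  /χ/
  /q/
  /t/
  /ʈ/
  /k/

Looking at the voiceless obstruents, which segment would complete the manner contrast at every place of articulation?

/s/

alveolar: stop /t/, fricative —.
retroflex: stop /ʈ/, fricative /ʂ/.
velar: stop /k/, fricative /x/.
uvular: stop /q/, fricative /χ/.
The alveolar row has no fricative member, so the gap is the alveolar fricative /s/.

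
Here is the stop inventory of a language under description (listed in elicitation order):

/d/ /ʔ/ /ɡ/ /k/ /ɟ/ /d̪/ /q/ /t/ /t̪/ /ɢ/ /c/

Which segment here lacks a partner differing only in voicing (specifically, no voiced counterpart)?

Dental: /t̪/ ~ /d̪/
Alveolar: /t/ ~ /d/
Palatal: /c/ ~ /ɟ/
Velar: /k/ ~ /ɡ/
Uvular: /q/ ~ /ɢ/
Glottal: only /ʔ/ (voiceless); no voiced partner.
So /ʔ/ is the unpaired segment.

/ʔ/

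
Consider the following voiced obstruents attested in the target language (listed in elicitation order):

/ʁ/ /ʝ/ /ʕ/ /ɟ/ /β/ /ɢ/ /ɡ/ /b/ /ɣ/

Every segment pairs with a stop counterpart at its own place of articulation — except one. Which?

/ʕ/

Bilabial: /b/ ~ /β/
Palatal: /ɟ/ ~ /ʝ/
Velar: /ɡ/ ~ /ɣ/
Uvular: /ɢ/ ~ /ʁ/
Pharyngeal: only /ʕ/ (fricative); no stop partner.
So /ʕ/ is the unpaired segment.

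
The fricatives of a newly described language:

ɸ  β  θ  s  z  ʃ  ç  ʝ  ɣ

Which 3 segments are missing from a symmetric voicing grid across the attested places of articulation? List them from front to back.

bilabial: voiceless /ɸ/, voiced /β/.
dental: voiceless /θ/, voiced —.
alveolar: voiceless /s/, voiced /z/.
postalveolar: voiceless /ʃ/, voiced —.
palatal: voiceless /ç/, voiced /ʝ/.
velar: voiceless —, voiced /ɣ/.
Gaps, from front to back: dental lacks voiced (/ð/); postalveolar lacks voiced (/ʒ/); velar lacks voiceless (/x/).

/ð/, /ʒ/, /x/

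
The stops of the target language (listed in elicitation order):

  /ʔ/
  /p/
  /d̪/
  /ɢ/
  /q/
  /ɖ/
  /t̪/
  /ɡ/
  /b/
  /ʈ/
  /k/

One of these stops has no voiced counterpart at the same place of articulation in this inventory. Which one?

Bilabial: /p/ ~ /b/
Dental: /t̪/ ~ /d̪/
Retroflex: /ʈ/ ~ /ɖ/
Velar: /k/ ~ /ɡ/
Uvular: /q/ ~ /ɢ/
Glottal: only /ʔ/ (voiceless); no voiced partner.
So /ʔ/ is the unpaired segment.

/ʔ/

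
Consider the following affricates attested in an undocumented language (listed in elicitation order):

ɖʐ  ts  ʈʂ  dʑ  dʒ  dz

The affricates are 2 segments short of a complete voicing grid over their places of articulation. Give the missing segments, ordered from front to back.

/tʃ/, /tɕ/

Voiceless: /ts/ (alveolar), /ʈʂ/ (retroflex).
Voiced: /dz/ (alveolar), /dʒ/ (postalveolar), /ɖʐ/ (retroflex), /dʑ/ (alveolo-palatal).
Gaps, from front to back: postalveolar lacks voiceless (/tʃ/); alveolo-palatal lacks voiceless (/tɕ/).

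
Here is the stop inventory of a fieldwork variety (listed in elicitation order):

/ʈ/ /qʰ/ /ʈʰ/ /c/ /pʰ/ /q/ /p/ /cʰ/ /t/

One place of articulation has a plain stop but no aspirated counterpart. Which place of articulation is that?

bilabial: plain /p/, aspirated /pʰ/.
alveolar: plain /t/, aspirated —.
retroflex: plain /ʈ/, aspirated /ʈʰ/.
palatal: plain /c/, aspirated /cʰ/.
uvular: plain /q/, aspirated /qʰ/.
Every place of articulation has an aspirated member except alveolar, where /tʰ/ would be expected.

alveolar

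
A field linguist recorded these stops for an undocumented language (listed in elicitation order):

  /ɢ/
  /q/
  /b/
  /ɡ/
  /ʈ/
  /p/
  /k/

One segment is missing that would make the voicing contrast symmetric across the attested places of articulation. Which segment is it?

/ɖ/

place of articulation  voiceless  voiced  
bilabial          p         b       
retroflex         ʈ         —       
velar             k         ɡ       
uvular            q         ɢ       
The retroflex row has no voiced member, so the gap is the voiced retroflex stop /ɖ/.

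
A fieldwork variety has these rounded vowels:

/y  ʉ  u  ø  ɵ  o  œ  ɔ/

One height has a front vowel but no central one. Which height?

low-mid

high: front /y/, central /ʉ/, back /u/.
high-mid: front /ø/, central /ɵ/, back /o/.
low-mid: front /œ/, central —, back /ɔ/.
Every height has a central member except low-mid, where /ɞ/ would be expected.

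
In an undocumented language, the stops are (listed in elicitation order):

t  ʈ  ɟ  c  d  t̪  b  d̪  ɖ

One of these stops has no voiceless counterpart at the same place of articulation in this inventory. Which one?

Dental: /t̪/ ~ /d̪/
Alveolar: /t/ ~ /d/
Retroflex: /ʈ/ ~ /ɖ/
Palatal: /c/ ~ /ɟ/
Bilabial: only /b/ (voiced); no voiceless partner.
So /b/ is the unpaired segment.

/b/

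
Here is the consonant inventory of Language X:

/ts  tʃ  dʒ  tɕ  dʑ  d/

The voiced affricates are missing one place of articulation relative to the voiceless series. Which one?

alveolar

Voiceless: /ts/ (alveolar), /tʃ/ (postalveolar), /tɕ/ (alveolo-palatal).
Voiced: /dʒ/ (postalveolar), /dʑ/ (alveolo-palatal).
Every place of articulation has a voiced member except alveolar, where /dz/ would be expected.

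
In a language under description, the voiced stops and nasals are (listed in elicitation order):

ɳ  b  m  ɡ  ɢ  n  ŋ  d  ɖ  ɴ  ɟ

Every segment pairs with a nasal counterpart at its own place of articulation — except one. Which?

/ɟ/

Bilabial: /b/ ~ /m/
Alveolar: /d/ ~ /n/
Retroflex: /ɖ/ ~ /ɳ/
Velar: /ɡ/ ~ /ŋ/
Uvular: /ɢ/ ~ /ɴ/
Palatal: only /ɟ/ (oral stop); no nasal partner.
So /ɟ/ is the unpaired segment.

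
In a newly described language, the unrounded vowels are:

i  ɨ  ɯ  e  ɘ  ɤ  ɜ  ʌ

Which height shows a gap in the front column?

Front: /i/ (high), /e/ (high-mid).
Central: /ɨ/ (high), /ɘ/ (high-mid), /ɜ/ (low-mid).
Back: /ɯ/ (high), /ɤ/ (high-mid), /ʌ/ (low-mid).
Every height has a front member except low-mid, where /ɛ/ would be expected.

low-mid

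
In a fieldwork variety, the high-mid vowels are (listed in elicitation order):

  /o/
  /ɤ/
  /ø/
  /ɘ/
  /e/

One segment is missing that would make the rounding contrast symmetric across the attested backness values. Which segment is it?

Unrounded: /e/ (front), /ɘ/ (central), /ɤ/ (back).
Rounded: /ø/ (front), /o/ (back).
The central row has no rounded member, so the gap is the central rounded vowel /ɵ/.

/ɵ/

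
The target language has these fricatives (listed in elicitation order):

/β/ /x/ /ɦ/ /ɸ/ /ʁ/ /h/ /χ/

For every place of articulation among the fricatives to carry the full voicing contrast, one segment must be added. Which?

bilabial: voiceless /ɸ/, voiced /β/.
velar: voiceless /x/, voiced —.
uvular: voiceless /χ/, voiced /ʁ/.
glottal: voiceless /h/, voiced /ɦ/.
The velar row has no voiced member, so the gap is the voiced velar fricative /ɣ/.

/ɣ/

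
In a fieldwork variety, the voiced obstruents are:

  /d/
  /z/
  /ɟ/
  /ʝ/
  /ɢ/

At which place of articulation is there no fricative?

Stop: /d/ (alveolar), /ɟ/ (palatal), /ɢ/ (uvular).
Fricative: /z/ (alveolar), /ʝ/ (palatal).
Every place of articulation has a fricative member except uvular, where /ʁ/ would be expected.

uvular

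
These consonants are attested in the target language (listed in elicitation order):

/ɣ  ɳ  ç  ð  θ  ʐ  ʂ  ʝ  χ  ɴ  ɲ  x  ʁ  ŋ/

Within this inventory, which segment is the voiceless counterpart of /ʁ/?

/ʁ/ is a voiced uvular fricative.
The voiceless counterpart is a voiceless uvular fricative — in this inventory, /χ/.

/χ/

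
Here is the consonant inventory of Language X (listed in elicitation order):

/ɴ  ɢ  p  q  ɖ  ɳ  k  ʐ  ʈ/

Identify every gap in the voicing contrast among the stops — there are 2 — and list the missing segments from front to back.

bilabial: voiceless /p/, voiced —.
retroflex: voiceless /ʈ/, voiced /ɖ/.
velar: voiceless /k/, voiced —.
uvular: voiceless /q/, voiced /ɢ/.
Gaps, from front to back: bilabial lacks voiced (/b/); velar lacks voiced (/ɡ/).

/b/, /ɡ/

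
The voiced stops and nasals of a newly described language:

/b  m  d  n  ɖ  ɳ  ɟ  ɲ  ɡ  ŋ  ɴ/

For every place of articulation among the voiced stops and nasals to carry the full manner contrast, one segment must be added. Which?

place of articulation  oral stop  nasal   
bilabial          b         m       
alveolar          d         n       
retroflex         ɖ         ɳ       
palatal           ɟ         ɲ       
velar             ɡ         ŋ       
uvular            —         ɴ       
The uvular row has no oral stop member, so the gap is the uvular oral stop /ɢ/.

/ɢ/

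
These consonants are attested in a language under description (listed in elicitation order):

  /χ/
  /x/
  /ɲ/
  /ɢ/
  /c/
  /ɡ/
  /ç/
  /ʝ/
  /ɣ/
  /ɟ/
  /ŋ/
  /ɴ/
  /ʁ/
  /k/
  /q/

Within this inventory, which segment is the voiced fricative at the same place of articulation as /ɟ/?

/ʝ/

/ɟ/ is a voiced palatal stop.
The voiced fricative at the same place is a voiced palatal fricative — in this inventory, /ʝ/.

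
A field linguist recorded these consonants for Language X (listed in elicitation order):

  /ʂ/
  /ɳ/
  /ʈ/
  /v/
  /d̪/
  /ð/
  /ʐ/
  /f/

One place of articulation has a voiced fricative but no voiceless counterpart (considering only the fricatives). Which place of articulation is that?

dental

place of articulation  voiceless  voiced  
labiodental       f         v       
dental            —         ð       
retroflex         ʂ         ʐ       
Every place of articulation has a voiceless member except dental, where /θ/ would be expected.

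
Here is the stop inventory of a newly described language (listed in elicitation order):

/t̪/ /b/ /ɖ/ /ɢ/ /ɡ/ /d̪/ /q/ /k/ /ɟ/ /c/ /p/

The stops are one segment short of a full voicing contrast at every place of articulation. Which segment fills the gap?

bilabial: voiceless /p/, voiced /b/.
dental: voiceless /t̪/, voiced /d̪/.
retroflex: voiceless —, voiced /ɖ/.
palatal: voiceless /c/, voiced /ɟ/.
velar: voiceless /k/, voiced /ɡ/.
uvular: voiceless /q/, voiced /ɢ/.
The retroflex row has no voiceless member, so the gap is the voiceless retroflex stop /ʈ/.

/ʈ/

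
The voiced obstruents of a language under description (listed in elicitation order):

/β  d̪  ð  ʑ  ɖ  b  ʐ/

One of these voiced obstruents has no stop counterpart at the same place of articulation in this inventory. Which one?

/ʑ/

Bilabial: /b/ ~ /β/
Dental: /d̪/ ~ /ð/
Retroflex: /ɖ/ ~ /ʐ/
Alveolo-palatal: only /ʑ/ (fricative); no stop partner.
So /ʑ/ is the unpaired segment.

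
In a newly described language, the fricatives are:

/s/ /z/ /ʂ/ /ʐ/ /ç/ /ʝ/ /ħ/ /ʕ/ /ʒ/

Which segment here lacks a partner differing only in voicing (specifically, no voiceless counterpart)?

Alveolar: /s/ ~ /z/
Retroflex: /ʂ/ ~ /ʐ/
Palatal: /ç/ ~ /ʝ/
Pharyngeal: /ħ/ ~ /ʕ/
Postalveolar: only /ʒ/ (voiced); no voiceless partner.
So /ʒ/ is the unpaired segment.

/ʒ/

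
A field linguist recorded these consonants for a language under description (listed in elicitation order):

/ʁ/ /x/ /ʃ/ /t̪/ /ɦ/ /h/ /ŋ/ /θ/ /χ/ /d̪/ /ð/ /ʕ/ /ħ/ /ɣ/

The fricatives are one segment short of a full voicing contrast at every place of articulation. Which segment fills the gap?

place of articulation  voiceless  voiced  
dental            θ         ð       
postalveolar      ʃ         —       
velar             x         ɣ       
uvular            χ         ʁ       
pharyngeal        ħ         ʕ       
glottal           h         ɦ       
The postalveolar row has no voiced member, so the gap is the voiced postalveolar fricative /ʒ/.

/ʒ/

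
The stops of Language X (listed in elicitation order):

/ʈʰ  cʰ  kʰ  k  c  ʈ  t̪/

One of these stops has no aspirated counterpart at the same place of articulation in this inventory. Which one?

Retroflex: /ʈ/ ~ /ʈʰ/
Palatal: /c/ ~ /cʰ/
Velar: /k/ ~ /kʰ/
Dental: only /t̪/ (plain); no aspirated partner.
So /t̪/ is the unpaired segment.

/t̪/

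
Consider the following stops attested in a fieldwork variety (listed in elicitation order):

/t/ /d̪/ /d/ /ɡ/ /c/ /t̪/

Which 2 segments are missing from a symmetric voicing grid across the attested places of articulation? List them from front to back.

dental: voiceless /t̪/, voiced /d̪/.
alveolar: voiceless /t/, voiced /d/.
palatal: voiceless /c/, voiced —.
velar: voiceless —, voiced /ɡ/.
Gaps, from front to back: palatal lacks voiced (/ɟ/); velar lacks voiceless (/k/).

/ɟ/, /k/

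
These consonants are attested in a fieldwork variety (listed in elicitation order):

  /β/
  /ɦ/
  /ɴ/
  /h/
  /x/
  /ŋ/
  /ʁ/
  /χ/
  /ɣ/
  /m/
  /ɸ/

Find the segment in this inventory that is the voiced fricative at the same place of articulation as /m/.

/m/ is a bilabial nasal.
The voiced fricative at the same place is a voiced bilabial fricative — in this inventory, /β/.

/β/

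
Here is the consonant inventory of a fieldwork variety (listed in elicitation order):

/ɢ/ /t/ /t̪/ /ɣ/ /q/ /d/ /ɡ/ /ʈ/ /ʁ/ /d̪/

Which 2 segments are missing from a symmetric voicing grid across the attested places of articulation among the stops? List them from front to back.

/ɖ/, /k/

Voiceless: /t̪/ (dental), /t/ (alveolar), /ʈ/ (retroflex), /q/ (uvular).
Voiced: /d̪/ (dental), /d/ (alveolar), /ɡ/ (velar), /ɢ/ (uvular).
Gaps, from front to back: retroflex lacks voiced (/ɖ/); velar lacks voiceless (/k/).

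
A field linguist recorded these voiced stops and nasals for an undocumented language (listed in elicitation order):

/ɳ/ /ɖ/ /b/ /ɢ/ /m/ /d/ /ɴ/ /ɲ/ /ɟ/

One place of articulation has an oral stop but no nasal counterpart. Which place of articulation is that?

bilabial: oral stop /b/, nasal /m/.
alveolar: oral stop /d/, nasal —.
retroflex: oral stop /ɖ/, nasal /ɳ/.
palatal: oral stop /ɟ/, nasal /ɲ/.
uvular: oral stop /ɢ/, nasal /ɴ/.
Every place of articulation has a nasal member except alveolar, where /n/ would be expected.

alveolar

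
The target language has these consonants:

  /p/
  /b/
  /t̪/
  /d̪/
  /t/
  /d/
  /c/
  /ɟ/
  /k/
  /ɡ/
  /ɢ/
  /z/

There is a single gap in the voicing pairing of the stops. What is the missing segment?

bilabial: voiceless /p/, voiced /b/.
dental: voiceless /t̪/, voiced /d̪/.
alveolar: voiceless /t/, voiced /d/.
palatal: voiceless /c/, voiced /ɟ/.
velar: voiceless /k/, voiced /ɡ/.
uvular: voiceless —, voiced /ɢ/.
The uvular row has no voiceless member, so the gap is the voiceless uvular stop /q/.

/q/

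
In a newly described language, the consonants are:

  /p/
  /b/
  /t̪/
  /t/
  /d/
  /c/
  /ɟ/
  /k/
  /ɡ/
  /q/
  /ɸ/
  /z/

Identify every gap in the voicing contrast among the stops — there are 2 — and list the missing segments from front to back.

Voiceless: /p/ (bilabial), /t̪/ (dental), /t/ (alveolar), /c/ (palatal), /k/ (velar), /q/ (uvular).
Voiced: /b/ (bilabial), /d/ (alveolar), /ɟ/ (palatal), /ɡ/ (velar).
Gaps, from front to back: dental lacks voiced (/d̪/); uvular lacks voiced (/ɢ/).

/d̪/, /ɢ/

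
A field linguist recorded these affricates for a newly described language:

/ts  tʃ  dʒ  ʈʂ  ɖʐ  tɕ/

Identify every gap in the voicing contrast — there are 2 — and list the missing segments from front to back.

/dz/, /dʑ/

Voiceless: /ts/ (alveolar), /tʃ/ (postalveolar), /ʈʂ/ (retroflex), /tɕ/ (alveolo-palatal).
Voiced: /dʒ/ (postalveolar), /ɖʐ/ (retroflex).
Gaps, from front to back: alveolar lacks voiced (/dz/); alveolo-palatal lacks voiced (/dʑ/).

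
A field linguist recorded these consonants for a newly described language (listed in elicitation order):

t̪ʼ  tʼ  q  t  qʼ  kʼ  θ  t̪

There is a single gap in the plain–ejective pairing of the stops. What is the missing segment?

dental: plain /t̪/, ejective /t̪ʼ/.
alveolar: plain /t/, ejective /tʼ/.
velar: plain —, ejective /kʼ/.
uvular: plain /q/, ejective /qʼ/.
The velar row has no plain member, so the gap is the plain velar stop /k/.

/k/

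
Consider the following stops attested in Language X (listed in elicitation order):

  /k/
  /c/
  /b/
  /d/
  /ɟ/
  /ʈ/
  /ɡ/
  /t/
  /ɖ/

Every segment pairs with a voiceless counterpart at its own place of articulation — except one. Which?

/b/

Alveolar: /t/ ~ /d/
Retroflex: /ʈ/ ~ /ɖ/
Palatal: /c/ ~ /ɟ/
Velar: /k/ ~ /ɡ/
Bilabial: only /b/ (voiced); no voiceless partner.
So /b/ is the unpaired segment.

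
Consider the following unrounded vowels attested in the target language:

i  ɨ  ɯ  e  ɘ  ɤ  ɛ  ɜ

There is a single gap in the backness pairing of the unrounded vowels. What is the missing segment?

Front: /i/ (high), /e/ (high-mid), /ɛ/ (low-mid).
Central: /ɨ/ (high), /ɘ/ (high-mid), /ɜ/ (low-mid).
Back: /ɯ/ (high), /ɤ/ (high-mid).
The low-mid row has no back member, so the gap is the low-mid back unrounded vowel /ʌ/.

/ʌ/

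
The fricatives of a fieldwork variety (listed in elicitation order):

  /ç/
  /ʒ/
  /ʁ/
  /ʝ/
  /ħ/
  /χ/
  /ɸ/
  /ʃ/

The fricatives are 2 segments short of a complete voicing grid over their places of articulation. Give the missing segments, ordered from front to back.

/β/, /ʕ/

bilabial: voiceless /ɸ/, voiced —.
postalveolar: voiceless /ʃ/, voiced /ʒ/.
palatal: voiceless /ç/, voiced /ʝ/.
uvular: voiceless /χ/, voiced /ʁ/.
pharyngeal: voiceless /ħ/, voiced —.
Gaps, from front to back: bilabial lacks voiced (/β/); pharyngeal lacks voiced (/ʕ/).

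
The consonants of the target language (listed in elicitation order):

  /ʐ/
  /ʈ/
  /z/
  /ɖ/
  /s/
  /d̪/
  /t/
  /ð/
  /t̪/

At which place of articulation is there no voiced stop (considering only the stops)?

dental: voiceless /t̪/, voiced /d̪/.
alveolar: voiceless /t/, voiced —.
retroflex: voiceless /ʈ/, voiced /ɖ/.
Every place of articulation has a voiced member except alveolar, where /d/ would be expected.

alveolar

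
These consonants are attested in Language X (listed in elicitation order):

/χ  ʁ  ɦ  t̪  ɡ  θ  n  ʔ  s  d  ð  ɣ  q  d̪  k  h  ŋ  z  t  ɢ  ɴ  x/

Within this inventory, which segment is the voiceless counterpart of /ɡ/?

/ɡ/ is a voiced velar stop.
The voiceless counterpart is a voiceless velar stop — in this inventory, /k/.

/k/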